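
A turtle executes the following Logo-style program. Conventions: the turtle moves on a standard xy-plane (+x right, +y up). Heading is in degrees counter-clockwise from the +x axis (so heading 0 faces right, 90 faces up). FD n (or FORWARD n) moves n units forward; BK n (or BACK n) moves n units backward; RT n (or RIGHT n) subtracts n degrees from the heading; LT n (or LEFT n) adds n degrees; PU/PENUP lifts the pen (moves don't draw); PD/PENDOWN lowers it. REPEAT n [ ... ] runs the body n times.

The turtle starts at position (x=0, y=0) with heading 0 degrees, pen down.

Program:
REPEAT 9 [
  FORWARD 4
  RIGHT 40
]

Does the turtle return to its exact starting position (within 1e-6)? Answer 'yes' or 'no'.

Answer: yes

Derivation:
Executing turtle program step by step:
Start: pos=(0,0), heading=0, pen down
REPEAT 9 [
  -- iteration 1/9 --
  FD 4: (0,0) -> (4,0) [heading=0, draw]
  RT 40: heading 0 -> 320
  -- iteration 2/9 --
  FD 4: (4,0) -> (7.064,-2.571) [heading=320, draw]
  RT 40: heading 320 -> 280
  -- iteration 3/9 --
  FD 4: (7.064,-2.571) -> (7.759,-6.51) [heading=280, draw]
  RT 40: heading 280 -> 240
  -- iteration 4/9 --
  FD 4: (7.759,-6.51) -> (5.759,-9.974) [heading=240, draw]
  RT 40: heading 240 -> 200
  -- iteration 5/9 --
  FD 4: (5.759,-9.974) -> (2,-11.343) [heading=200, draw]
  RT 40: heading 200 -> 160
  -- iteration 6/9 --
  FD 4: (2,-11.343) -> (-1.759,-9.974) [heading=160, draw]
  RT 40: heading 160 -> 120
  -- iteration 7/9 --
  FD 4: (-1.759,-9.974) -> (-3.759,-6.51) [heading=120, draw]
  RT 40: heading 120 -> 80
  -- iteration 8/9 --
  FD 4: (-3.759,-6.51) -> (-3.064,-2.571) [heading=80, draw]
  RT 40: heading 80 -> 40
  -- iteration 9/9 --
  FD 4: (-3.064,-2.571) -> (0,0) [heading=40, draw]
  RT 40: heading 40 -> 0
]
Final: pos=(0,0), heading=0, 9 segment(s) drawn

Start position: (0, 0)
Final position: (0, 0)
Distance = 0; < 1e-6 -> CLOSED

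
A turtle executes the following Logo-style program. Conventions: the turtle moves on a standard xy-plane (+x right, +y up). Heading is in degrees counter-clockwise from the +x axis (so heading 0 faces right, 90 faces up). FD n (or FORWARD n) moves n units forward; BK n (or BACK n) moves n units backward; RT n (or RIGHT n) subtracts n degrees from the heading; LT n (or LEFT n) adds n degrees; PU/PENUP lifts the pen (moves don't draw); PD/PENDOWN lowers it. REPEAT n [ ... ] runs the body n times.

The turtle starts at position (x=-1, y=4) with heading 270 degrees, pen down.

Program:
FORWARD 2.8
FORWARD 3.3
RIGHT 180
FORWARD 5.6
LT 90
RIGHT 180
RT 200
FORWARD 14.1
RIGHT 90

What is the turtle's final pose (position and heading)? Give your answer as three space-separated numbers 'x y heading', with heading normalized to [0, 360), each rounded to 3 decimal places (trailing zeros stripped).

Answer: -14.25 8.322 70

Derivation:
Executing turtle program step by step:
Start: pos=(-1,4), heading=270, pen down
FD 2.8: (-1,4) -> (-1,1.2) [heading=270, draw]
FD 3.3: (-1,1.2) -> (-1,-2.1) [heading=270, draw]
RT 180: heading 270 -> 90
FD 5.6: (-1,-2.1) -> (-1,3.5) [heading=90, draw]
LT 90: heading 90 -> 180
RT 180: heading 180 -> 0
RT 200: heading 0 -> 160
FD 14.1: (-1,3.5) -> (-14.25,8.322) [heading=160, draw]
RT 90: heading 160 -> 70
Final: pos=(-14.25,8.322), heading=70, 4 segment(s) drawn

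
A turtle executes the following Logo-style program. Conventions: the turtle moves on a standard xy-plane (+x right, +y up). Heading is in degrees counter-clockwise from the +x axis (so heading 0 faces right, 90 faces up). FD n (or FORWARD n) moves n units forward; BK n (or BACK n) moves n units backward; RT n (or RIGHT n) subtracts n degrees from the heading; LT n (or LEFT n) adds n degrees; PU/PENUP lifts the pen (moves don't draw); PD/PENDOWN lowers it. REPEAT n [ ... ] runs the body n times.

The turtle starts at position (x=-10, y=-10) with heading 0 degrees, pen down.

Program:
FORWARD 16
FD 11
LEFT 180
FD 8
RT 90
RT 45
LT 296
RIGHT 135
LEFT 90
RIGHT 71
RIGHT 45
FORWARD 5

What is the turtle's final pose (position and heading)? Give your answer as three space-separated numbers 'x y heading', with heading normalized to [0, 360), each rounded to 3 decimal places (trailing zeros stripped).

Answer: 4 -10 180

Derivation:
Executing turtle program step by step:
Start: pos=(-10,-10), heading=0, pen down
FD 16: (-10,-10) -> (6,-10) [heading=0, draw]
FD 11: (6,-10) -> (17,-10) [heading=0, draw]
LT 180: heading 0 -> 180
FD 8: (17,-10) -> (9,-10) [heading=180, draw]
RT 90: heading 180 -> 90
RT 45: heading 90 -> 45
LT 296: heading 45 -> 341
RT 135: heading 341 -> 206
LT 90: heading 206 -> 296
RT 71: heading 296 -> 225
RT 45: heading 225 -> 180
FD 5: (9,-10) -> (4,-10) [heading=180, draw]
Final: pos=(4,-10), heading=180, 4 segment(s) drawn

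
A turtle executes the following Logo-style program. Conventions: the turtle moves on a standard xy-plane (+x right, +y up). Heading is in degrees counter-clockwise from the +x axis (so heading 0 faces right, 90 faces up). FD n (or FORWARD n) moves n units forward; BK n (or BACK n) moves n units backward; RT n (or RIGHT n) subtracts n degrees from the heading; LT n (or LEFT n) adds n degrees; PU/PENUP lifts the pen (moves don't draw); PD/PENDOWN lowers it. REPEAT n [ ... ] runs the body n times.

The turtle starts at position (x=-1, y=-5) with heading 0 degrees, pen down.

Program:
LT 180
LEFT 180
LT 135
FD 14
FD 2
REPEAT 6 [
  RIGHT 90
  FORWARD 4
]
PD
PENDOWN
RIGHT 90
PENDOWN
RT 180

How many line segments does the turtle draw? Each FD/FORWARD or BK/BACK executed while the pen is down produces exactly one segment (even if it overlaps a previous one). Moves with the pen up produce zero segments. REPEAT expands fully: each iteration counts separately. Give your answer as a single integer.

Answer: 8

Derivation:
Executing turtle program step by step:
Start: pos=(-1,-5), heading=0, pen down
LT 180: heading 0 -> 180
LT 180: heading 180 -> 0
LT 135: heading 0 -> 135
FD 14: (-1,-5) -> (-10.899,4.899) [heading=135, draw]
FD 2: (-10.899,4.899) -> (-12.314,6.314) [heading=135, draw]
REPEAT 6 [
  -- iteration 1/6 --
  RT 90: heading 135 -> 45
  FD 4: (-12.314,6.314) -> (-9.485,9.142) [heading=45, draw]
  -- iteration 2/6 --
  RT 90: heading 45 -> 315
  FD 4: (-9.485,9.142) -> (-6.657,6.314) [heading=315, draw]
  -- iteration 3/6 --
  RT 90: heading 315 -> 225
  FD 4: (-6.657,6.314) -> (-9.485,3.485) [heading=225, draw]
  -- iteration 4/6 --
  RT 90: heading 225 -> 135
  FD 4: (-9.485,3.485) -> (-12.314,6.314) [heading=135, draw]
  -- iteration 5/6 --
  RT 90: heading 135 -> 45
  FD 4: (-12.314,6.314) -> (-9.485,9.142) [heading=45, draw]
  -- iteration 6/6 --
  RT 90: heading 45 -> 315
  FD 4: (-9.485,9.142) -> (-6.657,6.314) [heading=315, draw]
]
PD: pen down
PD: pen down
RT 90: heading 315 -> 225
PD: pen down
RT 180: heading 225 -> 45
Final: pos=(-6.657,6.314), heading=45, 8 segment(s) drawn
Segments drawn: 8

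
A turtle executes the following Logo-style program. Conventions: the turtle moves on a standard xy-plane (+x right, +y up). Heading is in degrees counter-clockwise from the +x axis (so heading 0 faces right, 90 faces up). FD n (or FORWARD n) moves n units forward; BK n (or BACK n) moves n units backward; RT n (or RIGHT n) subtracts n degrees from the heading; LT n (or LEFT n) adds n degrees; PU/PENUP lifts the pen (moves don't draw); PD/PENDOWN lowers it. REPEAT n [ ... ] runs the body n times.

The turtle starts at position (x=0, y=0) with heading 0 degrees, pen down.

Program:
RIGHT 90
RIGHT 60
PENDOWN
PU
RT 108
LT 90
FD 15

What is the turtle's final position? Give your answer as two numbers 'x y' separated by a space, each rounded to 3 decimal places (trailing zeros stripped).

Answer: -14.672 -3.119

Derivation:
Executing turtle program step by step:
Start: pos=(0,0), heading=0, pen down
RT 90: heading 0 -> 270
RT 60: heading 270 -> 210
PD: pen down
PU: pen up
RT 108: heading 210 -> 102
LT 90: heading 102 -> 192
FD 15: (0,0) -> (-14.672,-3.119) [heading=192, move]
Final: pos=(-14.672,-3.119), heading=192, 0 segment(s) drawn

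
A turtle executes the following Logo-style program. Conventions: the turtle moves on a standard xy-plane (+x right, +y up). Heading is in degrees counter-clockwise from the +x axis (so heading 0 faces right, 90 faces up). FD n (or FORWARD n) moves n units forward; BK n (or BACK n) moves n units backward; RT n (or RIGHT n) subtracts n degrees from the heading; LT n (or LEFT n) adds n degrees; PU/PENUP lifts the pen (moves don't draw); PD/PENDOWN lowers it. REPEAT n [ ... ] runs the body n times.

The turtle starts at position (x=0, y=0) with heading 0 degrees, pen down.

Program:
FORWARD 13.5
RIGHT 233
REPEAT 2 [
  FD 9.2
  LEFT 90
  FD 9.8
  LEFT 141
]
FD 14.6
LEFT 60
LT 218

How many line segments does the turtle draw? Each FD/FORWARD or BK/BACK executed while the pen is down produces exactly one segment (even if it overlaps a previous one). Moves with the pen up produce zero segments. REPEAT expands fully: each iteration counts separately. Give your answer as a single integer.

Executing turtle program step by step:
Start: pos=(0,0), heading=0, pen down
FD 13.5: (0,0) -> (13.5,0) [heading=0, draw]
RT 233: heading 0 -> 127
REPEAT 2 [
  -- iteration 1/2 --
  FD 9.2: (13.5,0) -> (7.963,7.347) [heading=127, draw]
  LT 90: heading 127 -> 217
  FD 9.8: (7.963,7.347) -> (0.137,1.45) [heading=217, draw]
  LT 141: heading 217 -> 358
  -- iteration 2/2 --
  FD 9.2: (0.137,1.45) -> (9.331,1.129) [heading=358, draw]
  LT 90: heading 358 -> 88
  FD 9.8: (9.331,1.129) -> (9.673,10.923) [heading=88, draw]
  LT 141: heading 88 -> 229
]
FD 14.6: (9.673,10.923) -> (0.095,-0.096) [heading=229, draw]
LT 60: heading 229 -> 289
LT 218: heading 289 -> 147
Final: pos=(0.095,-0.096), heading=147, 6 segment(s) drawn
Segments drawn: 6

Answer: 6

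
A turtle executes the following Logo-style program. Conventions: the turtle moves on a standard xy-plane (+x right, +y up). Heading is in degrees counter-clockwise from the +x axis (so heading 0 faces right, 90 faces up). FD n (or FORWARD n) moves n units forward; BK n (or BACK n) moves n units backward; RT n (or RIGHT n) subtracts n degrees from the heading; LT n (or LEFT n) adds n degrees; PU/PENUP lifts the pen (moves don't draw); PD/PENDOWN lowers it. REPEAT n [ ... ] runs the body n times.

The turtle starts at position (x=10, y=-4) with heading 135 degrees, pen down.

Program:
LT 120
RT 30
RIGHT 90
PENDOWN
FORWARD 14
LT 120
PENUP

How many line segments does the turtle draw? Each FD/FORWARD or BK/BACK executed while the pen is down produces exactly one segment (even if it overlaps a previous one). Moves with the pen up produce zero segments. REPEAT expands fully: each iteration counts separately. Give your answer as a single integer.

Answer: 1

Derivation:
Executing turtle program step by step:
Start: pos=(10,-4), heading=135, pen down
LT 120: heading 135 -> 255
RT 30: heading 255 -> 225
RT 90: heading 225 -> 135
PD: pen down
FD 14: (10,-4) -> (0.101,5.899) [heading=135, draw]
LT 120: heading 135 -> 255
PU: pen up
Final: pos=(0.101,5.899), heading=255, 1 segment(s) drawn
Segments drawn: 1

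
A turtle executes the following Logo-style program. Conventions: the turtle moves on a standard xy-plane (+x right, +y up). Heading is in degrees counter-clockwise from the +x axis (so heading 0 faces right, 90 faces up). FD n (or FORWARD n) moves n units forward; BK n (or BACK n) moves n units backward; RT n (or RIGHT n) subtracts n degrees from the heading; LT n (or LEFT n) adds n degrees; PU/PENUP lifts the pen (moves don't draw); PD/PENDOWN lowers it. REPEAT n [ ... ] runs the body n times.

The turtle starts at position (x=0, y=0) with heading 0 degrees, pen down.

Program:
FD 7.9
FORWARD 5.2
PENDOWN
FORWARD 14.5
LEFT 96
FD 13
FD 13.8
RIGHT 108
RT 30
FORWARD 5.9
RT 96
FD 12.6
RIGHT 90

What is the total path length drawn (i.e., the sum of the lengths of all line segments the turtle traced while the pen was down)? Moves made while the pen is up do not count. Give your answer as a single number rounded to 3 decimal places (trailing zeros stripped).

Executing turtle program step by step:
Start: pos=(0,0), heading=0, pen down
FD 7.9: (0,0) -> (7.9,0) [heading=0, draw]
FD 5.2: (7.9,0) -> (13.1,0) [heading=0, draw]
PD: pen down
FD 14.5: (13.1,0) -> (27.6,0) [heading=0, draw]
LT 96: heading 0 -> 96
FD 13: (27.6,0) -> (26.241,12.929) [heading=96, draw]
FD 13.8: (26.241,12.929) -> (24.799,26.653) [heading=96, draw]
RT 108: heading 96 -> 348
RT 30: heading 348 -> 318
FD 5.9: (24.799,26.653) -> (29.183,22.705) [heading=318, draw]
RT 96: heading 318 -> 222
FD 12.6: (29.183,22.705) -> (19.82,14.274) [heading=222, draw]
RT 90: heading 222 -> 132
Final: pos=(19.82,14.274), heading=132, 7 segment(s) drawn

Segment lengths:
  seg 1: (0,0) -> (7.9,0), length = 7.9
  seg 2: (7.9,0) -> (13.1,0), length = 5.2
  seg 3: (13.1,0) -> (27.6,0), length = 14.5
  seg 4: (27.6,0) -> (26.241,12.929), length = 13
  seg 5: (26.241,12.929) -> (24.799,26.653), length = 13.8
  seg 6: (24.799,26.653) -> (29.183,22.705), length = 5.9
  seg 7: (29.183,22.705) -> (19.82,14.274), length = 12.6
Total = 72.9

Answer: 72.9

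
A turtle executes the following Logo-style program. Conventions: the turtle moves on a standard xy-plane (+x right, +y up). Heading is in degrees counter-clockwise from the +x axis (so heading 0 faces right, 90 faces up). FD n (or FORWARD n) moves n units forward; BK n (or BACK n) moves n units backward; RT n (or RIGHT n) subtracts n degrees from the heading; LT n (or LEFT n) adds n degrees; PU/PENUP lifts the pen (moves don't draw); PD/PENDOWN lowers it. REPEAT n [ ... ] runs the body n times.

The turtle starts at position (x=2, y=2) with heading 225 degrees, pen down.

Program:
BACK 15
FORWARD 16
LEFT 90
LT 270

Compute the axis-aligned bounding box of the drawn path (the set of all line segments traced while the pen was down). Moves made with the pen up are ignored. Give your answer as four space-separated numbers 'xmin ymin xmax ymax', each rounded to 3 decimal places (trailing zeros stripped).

Answer: 1.293 1.293 12.607 12.607

Derivation:
Executing turtle program step by step:
Start: pos=(2,2), heading=225, pen down
BK 15: (2,2) -> (12.607,12.607) [heading=225, draw]
FD 16: (12.607,12.607) -> (1.293,1.293) [heading=225, draw]
LT 90: heading 225 -> 315
LT 270: heading 315 -> 225
Final: pos=(1.293,1.293), heading=225, 2 segment(s) drawn

Segment endpoints: x in {1.293, 2, 12.607}, y in {1.293, 2, 12.607}
xmin=1.293, ymin=1.293, xmax=12.607, ymax=12.607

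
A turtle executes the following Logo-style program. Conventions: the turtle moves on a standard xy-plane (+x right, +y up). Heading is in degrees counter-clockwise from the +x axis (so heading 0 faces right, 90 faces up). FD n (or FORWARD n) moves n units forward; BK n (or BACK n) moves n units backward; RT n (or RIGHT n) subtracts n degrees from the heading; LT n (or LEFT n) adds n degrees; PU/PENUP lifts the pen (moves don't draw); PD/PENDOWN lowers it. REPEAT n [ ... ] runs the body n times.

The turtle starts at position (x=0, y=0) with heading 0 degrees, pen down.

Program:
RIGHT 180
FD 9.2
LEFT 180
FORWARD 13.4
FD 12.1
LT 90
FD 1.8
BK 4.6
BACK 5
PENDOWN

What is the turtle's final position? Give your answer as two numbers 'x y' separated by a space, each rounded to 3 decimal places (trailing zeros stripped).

Executing turtle program step by step:
Start: pos=(0,0), heading=0, pen down
RT 180: heading 0 -> 180
FD 9.2: (0,0) -> (-9.2,0) [heading=180, draw]
LT 180: heading 180 -> 0
FD 13.4: (-9.2,0) -> (4.2,0) [heading=0, draw]
FD 12.1: (4.2,0) -> (16.3,0) [heading=0, draw]
LT 90: heading 0 -> 90
FD 1.8: (16.3,0) -> (16.3,1.8) [heading=90, draw]
BK 4.6: (16.3,1.8) -> (16.3,-2.8) [heading=90, draw]
BK 5: (16.3,-2.8) -> (16.3,-7.8) [heading=90, draw]
PD: pen down
Final: pos=(16.3,-7.8), heading=90, 6 segment(s) drawn

Answer: 16.3 -7.8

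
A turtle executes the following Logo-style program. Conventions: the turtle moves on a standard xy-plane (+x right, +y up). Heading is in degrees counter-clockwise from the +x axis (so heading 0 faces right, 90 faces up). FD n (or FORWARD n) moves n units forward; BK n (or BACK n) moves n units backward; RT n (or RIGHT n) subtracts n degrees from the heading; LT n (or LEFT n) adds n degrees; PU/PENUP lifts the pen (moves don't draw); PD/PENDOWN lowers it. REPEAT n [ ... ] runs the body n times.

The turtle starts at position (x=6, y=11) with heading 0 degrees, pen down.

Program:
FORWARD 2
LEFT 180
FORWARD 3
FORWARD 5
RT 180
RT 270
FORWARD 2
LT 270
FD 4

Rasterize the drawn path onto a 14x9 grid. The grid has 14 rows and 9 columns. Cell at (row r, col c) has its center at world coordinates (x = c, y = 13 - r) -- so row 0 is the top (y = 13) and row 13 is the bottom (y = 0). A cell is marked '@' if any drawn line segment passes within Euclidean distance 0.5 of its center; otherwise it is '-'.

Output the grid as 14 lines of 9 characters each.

Segment 0: (6,11) -> (8,11)
Segment 1: (8,11) -> (5,11)
Segment 2: (5,11) -> (0,11)
Segment 3: (0,11) -> (-0,13)
Segment 4: (-0,13) -> (4,13)

Answer: @@@@@----
@--------
@@@@@@@@@
---------
---------
---------
---------
---------
---------
---------
---------
---------
---------
---------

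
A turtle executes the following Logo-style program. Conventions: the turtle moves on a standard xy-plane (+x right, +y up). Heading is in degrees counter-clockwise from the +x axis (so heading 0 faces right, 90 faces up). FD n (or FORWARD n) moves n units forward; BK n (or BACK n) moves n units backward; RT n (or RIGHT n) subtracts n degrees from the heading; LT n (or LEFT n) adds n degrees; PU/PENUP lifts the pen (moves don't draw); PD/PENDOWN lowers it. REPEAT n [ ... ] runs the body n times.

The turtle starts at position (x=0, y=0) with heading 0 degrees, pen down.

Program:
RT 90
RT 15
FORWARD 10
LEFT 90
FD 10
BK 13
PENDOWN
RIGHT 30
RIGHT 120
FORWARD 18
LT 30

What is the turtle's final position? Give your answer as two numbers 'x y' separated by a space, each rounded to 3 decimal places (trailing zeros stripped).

Executing turtle program step by step:
Start: pos=(0,0), heading=0, pen down
RT 90: heading 0 -> 270
RT 15: heading 270 -> 255
FD 10: (0,0) -> (-2.588,-9.659) [heading=255, draw]
LT 90: heading 255 -> 345
FD 10: (-2.588,-9.659) -> (7.071,-12.247) [heading=345, draw]
BK 13: (7.071,-12.247) -> (-5.486,-8.883) [heading=345, draw]
PD: pen down
RT 30: heading 345 -> 315
RT 120: heading 315 -> 195
FD 18: (-5.486,-8.883) -> (-22.873,-13.542) [heading=195, draw]
LT 30: heading 195 -> 225
Final: pos=(-22.873,-13.542), heading=225, 4 segment(s) drawn

Answer: -22.873 -13.542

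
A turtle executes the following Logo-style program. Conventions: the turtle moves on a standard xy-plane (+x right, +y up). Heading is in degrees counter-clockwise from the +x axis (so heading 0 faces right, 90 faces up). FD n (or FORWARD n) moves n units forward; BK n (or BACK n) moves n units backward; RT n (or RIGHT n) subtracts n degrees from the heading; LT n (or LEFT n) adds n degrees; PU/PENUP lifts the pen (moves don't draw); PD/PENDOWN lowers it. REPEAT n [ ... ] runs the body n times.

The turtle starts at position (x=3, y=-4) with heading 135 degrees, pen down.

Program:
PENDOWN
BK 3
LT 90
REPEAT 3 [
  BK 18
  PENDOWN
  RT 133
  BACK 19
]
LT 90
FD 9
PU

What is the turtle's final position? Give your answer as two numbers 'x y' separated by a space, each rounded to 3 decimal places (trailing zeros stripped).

Executing turtle program step by step:
Start: pos=(3,-4), heading=135, pen down
PD: pen down
BK 3: (3,-4) -> (5.121,-6.121) [heading=135, draw]
LT 90: heading 135 -> 225
REPEAT 3 [
  -- iteration 1/3 --
  BK 18: (5.121,-6.121) -> (17.849,6.607) [heading=225, draw]
  PD: pen down
  RT 133: heading 225 -> 92
  BK 19: (17.849,6.607) -> (18.512,-12.382) [heading=92, draw]
  -- iteration 2/3 --
  BK 18: (18.512,-12.382) -> (19.141,-30.371) [heading=92, draw]
  PD: pen down
  RT 133: heading 92 -> 319
  BK 19: (19.141,-30.371) -> (4.801,-17.906) [heading=319, draw]
  -- iteration 3/3 --
  BK 18: (4.801,-17.906) -> (-8.784,-6.097) [heading=319, draw]
  PD: pen down
  RT 133: heading 319 -> 186
  BK 19: (-8.784,-6.097) -> (10.112,-4.111) [heading=186, draw]
]
LT 90: heading 186 -> 276
FD 9: (10.112,-4.111) -> (11.053,-13.061) [heading=276, draw]
PU: pen up
Final: pos=(11.053,-13.061), heading=276, 8 segment(s) drawn

Answer: 11.053 -13.061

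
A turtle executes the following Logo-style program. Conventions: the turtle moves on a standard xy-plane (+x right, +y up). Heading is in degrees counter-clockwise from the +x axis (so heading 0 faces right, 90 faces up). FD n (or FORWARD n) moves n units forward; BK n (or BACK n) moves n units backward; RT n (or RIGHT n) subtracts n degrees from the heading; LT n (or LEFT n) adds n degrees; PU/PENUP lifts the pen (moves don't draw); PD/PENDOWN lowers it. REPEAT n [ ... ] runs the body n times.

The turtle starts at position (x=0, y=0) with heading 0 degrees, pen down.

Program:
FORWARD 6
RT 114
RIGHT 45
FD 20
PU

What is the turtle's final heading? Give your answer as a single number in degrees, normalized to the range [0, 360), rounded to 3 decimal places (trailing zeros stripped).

Executing turtle program step by step:
Start: pos=(0,0), heading=0, pen down
FD 6: (0,0) -> (6,0) [heading=0, draw]
RT 114: heading 0 -> 246
RT 45: heading 246 -> 201
FD 20: (6,0) -> (-12.672,-7.167) [heading=201, draw]
PU: pen up
Final: pos=(-12.672,-7.167), heading=201, 2 segment(s) drawn

Answer: 201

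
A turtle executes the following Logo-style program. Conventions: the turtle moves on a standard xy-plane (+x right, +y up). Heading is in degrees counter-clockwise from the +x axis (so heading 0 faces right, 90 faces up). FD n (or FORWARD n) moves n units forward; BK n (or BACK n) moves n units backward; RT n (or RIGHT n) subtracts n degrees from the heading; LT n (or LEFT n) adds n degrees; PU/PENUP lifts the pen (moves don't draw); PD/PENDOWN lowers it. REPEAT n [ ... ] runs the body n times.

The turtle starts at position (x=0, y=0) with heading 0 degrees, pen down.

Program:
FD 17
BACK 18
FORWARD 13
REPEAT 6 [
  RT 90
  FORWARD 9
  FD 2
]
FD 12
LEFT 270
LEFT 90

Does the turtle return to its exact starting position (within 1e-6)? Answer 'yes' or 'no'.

Executing turtle program step by step:
Start: pos=(0,0), heading=0, pen down
FD 17: (0,0) -> (17,0) [heading=0, draw]
BK 18: (17,0) -> (-1,0) [heading=0, draw]
FD 13: (-1,0) -> (12,0) [heading=0, draw]
REPEAT 6 [
  -- iteration 1/6 --
  RT 90: heading 0 -> 270
  FD 9: (12,0) -> (12,-9) [heading=270, draw]
  FD 2: (12,-9) -> (12,-11) [heading=270, draw]
  -- iteration 2/6 --
  RT 90: heading 270 -> 180
  FD 9: (12,-11) -> (3,-11) [heading=180, draw]
  FD 2: (3,-11) -> (1,-11) [heading=180, draw]
  -- iteration 3/6 --
  RT 90: heading 180 -> 90
  FD 9: (1,-11) -> (1,-2) [heading=90, draw]
  FD 2: (1,-2) -> (1,0) [heading=90, draw]
  -- iteration 4/6 --
  RT 90: heading 90 -> 0
  FD 9: (1,0) -> (10,0) [heading=0, draw]
  FD 2: (10,0) -> (12,0) [heading=0, draw]
  -- iteration 5/6 --
  RT 90: heading 0 -> 270
  FD 9: (12,0) -> (12,-9) [heading=270, draw]
  FD 2: (12,-9) -> (12,-11) [heading=270, draw]
  -- iteration 6/6 --
  RT 90: heading 270 -> 180
  FD 9: (12,-11) -> (3,-11) [heading=180, draw]
  FD 2: (3,-11) -> (1,-11) [heading=180, draw]
]
FD 12: (1,-11) -> (-11,-11) [heading=180, draw]
LT 270: heading 180 -> 90
LT 90: heading 90 -> 180
Final: pos=(-11,-11), heading=180, 16 segment(s) drawn

Start position: (0, 0)
Final position: (-11, -11)
Distance = 15.556; >= 1e-6 -> NOT closed

Answer: no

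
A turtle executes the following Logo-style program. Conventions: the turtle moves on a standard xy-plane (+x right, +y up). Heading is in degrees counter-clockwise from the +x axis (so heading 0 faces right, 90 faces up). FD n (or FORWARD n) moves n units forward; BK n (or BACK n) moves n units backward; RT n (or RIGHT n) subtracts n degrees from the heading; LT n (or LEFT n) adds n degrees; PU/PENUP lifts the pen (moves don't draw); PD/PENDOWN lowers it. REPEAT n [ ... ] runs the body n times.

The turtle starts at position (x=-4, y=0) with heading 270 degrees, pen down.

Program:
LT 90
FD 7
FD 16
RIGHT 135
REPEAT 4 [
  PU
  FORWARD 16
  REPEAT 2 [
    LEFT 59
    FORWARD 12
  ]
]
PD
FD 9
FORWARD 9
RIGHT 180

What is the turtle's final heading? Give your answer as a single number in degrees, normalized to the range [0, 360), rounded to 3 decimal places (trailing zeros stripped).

Executing turtle program step by step:
Start: pos=(-4,0), heading=270, pen down
LT 90: heading 270 -> 0
FD 7: (-4,0) -> (3,0) [heading=0, draw]
FD 16: (3,0) -> (19,0) [heading=0, draw]
RT 135: heading 0 -> 225
REPEAT 4 [
  -- iteration 1/4 --
  PU: pen up
  FD 16: (19,0) -> (7.686,-11.314) [heading=225, move]
  REPEAT 2 [
    -- iteration 1/2 --
    LT 59: heading 225 -> 284
    FD 12: (7.686,-11.314) -> (10.589,-22.957) [heading=284, move]
    -- iteration 2/2 --
    LT 59: heading 284 -> 343
    FD 12: (10.589,-22.957) -> (22.065,-26.466) [heading=343, move]
  ]
  -- iteration 2/4 --
  PU: pen up
  FD 16: (22.065,-26.466) -> (37.366,-31.144) [heading=343, move]
  REPEAT 2 [
    -- iteration 1/2 --
    LT 59: heading 343 -> 42
    FD 12: (37.366,-31.144) -> (46.284,-23.114) [heading=42, move]
    -- iteration 2/2 --
    LT 59: heading 42 -> 101
    FD 12: (46.284,-23.114) -> (43.994,-11.335) [heading=101, move]
  ]
  -- iteration 3/4 --
  PU: pen up
  FD 16: (43.994,-11.335) -> (40.941,4.371) [heading=101, move]
  REPEAT 2 [
    -- iteration 1/2 --
    LT 59: heading 101 -> 160
    FD 12: (40.941,4.371) -> (29.665,8.476) [heading=160, move]
    -- iteration 2/2 --
    LT 59: heading 160 -> 219
    FD 12: (29.665,8.476) -> (20.339,0.924) [heading=219, move]
  ]
  -- iteration 4/4 --
  PU: pen up
  FD 16: (20.339,0.924) -> (7.905,-9.145) [heading=219, move]
  REPEAT 2 [
    -- iteration 1/2 --
    LT 59: heading 219 -> 278
    FD 12: (7.905,-9.145) -> (9.575,-21.028) [heading=278, move]
    -- iteration 2/2 --
    LT 59: heading 278 -> 337
    FD 12: (9.575,-21.028) -> (20.621,-25.717) [heading=337, move]
  ]
]
PD: pen down
FD 9: (20.621,-25.717) -> (28.905,-29.234) [heading=337, draw]
FD 9: (28.905,-29.234) -> (37.19,-32.75) [heading=337, draw]
RT 180: heading 337 -> 157
Final: pos=(37.19,-32.75), heading=157, 4 segment(s) drawn

Answer: 157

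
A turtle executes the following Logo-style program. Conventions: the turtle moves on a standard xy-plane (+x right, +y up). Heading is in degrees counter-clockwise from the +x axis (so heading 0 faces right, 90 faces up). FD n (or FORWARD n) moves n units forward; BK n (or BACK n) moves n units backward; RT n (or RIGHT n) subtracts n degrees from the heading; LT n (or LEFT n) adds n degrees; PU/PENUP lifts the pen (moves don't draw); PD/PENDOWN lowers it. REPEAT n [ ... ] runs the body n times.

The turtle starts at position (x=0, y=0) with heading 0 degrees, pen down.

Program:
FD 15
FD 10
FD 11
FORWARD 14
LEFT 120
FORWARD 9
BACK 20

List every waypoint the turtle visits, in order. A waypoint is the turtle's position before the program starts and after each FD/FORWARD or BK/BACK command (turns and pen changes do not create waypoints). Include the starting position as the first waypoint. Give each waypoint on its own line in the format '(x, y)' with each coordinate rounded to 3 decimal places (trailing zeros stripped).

Executing turtle program step by step:
Start: pos=(0,0), heading=0, pen down
FD 15: (0,0) -> (15,0) [heading=0, draw]
FD 10: (15,0) -> (25,0) [heading=0, draw]
FD 11: (25,0) -> (36,0) [heading=0, draw]
FD 14: (36,0) -> (50,0) [heading=0, draw]
LT 120: heading 0 -> 120
FD 9: (50,0) -> (45.5,7.794) [heading=120, draw]
BK 20: (45.5,7.794) -> (55.5,-9.526) [heading=120, draw]
Final: pos=(55.5,-9.526), heading=120, 6 segment(s) drawn
Waypoints (7 total):
(0, 0)
(15, 0)
(25, 0)
(36, 0)
(50, 0)
(45.5, 7.794)
(55.5, -9.526)

Answer: (0, 0)
(15, 0)
(25, 0)
(36, 0)
(50, 0)
(45.5, 7.794)
(55.5, -9.526)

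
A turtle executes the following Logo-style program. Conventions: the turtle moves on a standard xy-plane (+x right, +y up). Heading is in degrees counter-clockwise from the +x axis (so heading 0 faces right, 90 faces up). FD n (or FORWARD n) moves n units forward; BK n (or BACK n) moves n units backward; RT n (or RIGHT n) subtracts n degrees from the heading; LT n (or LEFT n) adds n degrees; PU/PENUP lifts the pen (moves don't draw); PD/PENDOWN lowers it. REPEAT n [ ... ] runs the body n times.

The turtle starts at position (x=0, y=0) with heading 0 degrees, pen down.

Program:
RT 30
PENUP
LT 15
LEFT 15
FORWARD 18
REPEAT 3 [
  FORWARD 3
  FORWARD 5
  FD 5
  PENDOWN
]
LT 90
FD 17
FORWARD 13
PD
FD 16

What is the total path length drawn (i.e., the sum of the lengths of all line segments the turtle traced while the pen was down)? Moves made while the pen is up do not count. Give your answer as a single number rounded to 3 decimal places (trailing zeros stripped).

Answer: 72

Derivation:
Executing turtle program step by step:
Start: pos=(0,0), heading=0, pen down
RT 30: heading 0 -> 330
PU: pen up
LT 15: heading 330 -> 345
LT 15: heading 345 -> 0
FD 18: (0,0) -> (18,0) [heading=0, move]
REPEAT 3 [
  -- iteration 1/3 --
  FD 3: (18,0) -> (21,0) [heading=0, move]
  FD 5: (21,0) -> (26,0) [heading=0, move]
  FD 5: (26,0) -> (31,0) [heading=0, move]
  PD: pen down
  -- iteration 2/3 --
  FD 3: (31,0) -> (34,0) [heading=0, draw]
  FD 5: (34,0) -> (39,0) [heading=0, draw]
  FD 5: (39,0) -> (44,0) [heading=0, draw]
  PD: pen down
  -- iteration 3/3 --
  FD 3: (44,0) -> (47,0) [heading=0, draw]
  FD 5: (47,0) -> (52,0) [heading=0, draw]
  FD 5: (52,0) -> (57,0) [heading=0, draw]
  PD: pen down
]
LT 90: heading 0 -> 90
FD 17: (57,0) -> (57,17) [heading=90, draw]
FD 13: (57,17) -> (57,30) [heading=90, draw]
PD: pen down
FD 16: (57,30) -> (57,46) [heading=90, draw]
Final: pos=(57,46), heading=90, 9 segment(s) drawn

Segment lengths:
  seg 1: (31,0) -> (34,0), length = 3
  seg 2: (34,0) -> (39,0), length = 5
  seg 3: (39,0) -> (44,0), length = 5
  seg 4: (44,0) -> (47,0), length = 3
  seg 5: (47,0) -> (52,0), length = 5
  seg 6: (52,0) -> (57,0), length = 5
  seg 7: (57,0) -> (57,17), length = 17
  seg 8: (57,17) -> (57,30), length = 13
  seg 9: (57,30) -> (57,46), length = 16
Total = 72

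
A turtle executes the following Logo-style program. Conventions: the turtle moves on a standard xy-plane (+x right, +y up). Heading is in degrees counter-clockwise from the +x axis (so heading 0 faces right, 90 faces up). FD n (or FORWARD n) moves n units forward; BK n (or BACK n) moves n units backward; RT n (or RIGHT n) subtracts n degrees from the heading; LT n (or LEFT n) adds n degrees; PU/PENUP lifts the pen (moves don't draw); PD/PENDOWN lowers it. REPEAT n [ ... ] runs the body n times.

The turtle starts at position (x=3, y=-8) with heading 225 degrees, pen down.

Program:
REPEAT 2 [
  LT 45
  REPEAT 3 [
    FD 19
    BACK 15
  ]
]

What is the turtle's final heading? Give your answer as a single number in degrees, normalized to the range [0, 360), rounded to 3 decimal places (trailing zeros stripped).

Executing turtle program step by step:
Start: pos=(3,-8), heading=225, pen down
REPEAT 2 [
  -- iteration 1/2 --
  LT 45: heading 225 -> 270
  REPEAT 3 [
    -- iteration 1/3 --
    FD 19: (3,-8) -> (3,-27) [heading=270, draw]
    BK 15: (3,-27) -> (3,-12) [heading=270, draw]
    -- iteration 2/3 --
    FD 19: (3,-12) -> (3,-31) [heading=270, draw]
    BK 15: (3,-31) -> (3,-16) [heading=270, draw]
    -- iteration 3/3 --
    FD 19: (3,-16) -> (3,-35) [heading=270, draw]
    BK 15: (3,-35) -> (3,-20) [heading=270, draw]
  ]
  -- iteration 2/2 --
  LT 45: heading 270 -> 315
  REPEAT 3 [
    -- iteration 1/3 --
    FD 19: (3,-20) -> (16.435,-33.435) [heading=315, draw]
    BK 15: (16.435,-33.435) -> (5.828,-22.828) [heading=315, draw]
    -- iteration 2/3 --
    FD 19: (5.828,-22.828) -> (19.263,-36.263) [heading=315, draw]
    BK 15: (19.263,-36.263) -> (8.657,-25.657) [heading=315, draw]
    -- iteration 3/3 --
    FD 19: (8.657,-25.657) -> (22.092,-39.092) [heading=315, draw]
    BK 15: (22.092,-39.092) -> (11.485,-28.485) [heading=315, draw]
  ]
]
Final: pos=(11.485,-28.485), heading=315, 12 segment(s) drawn

Answer: 315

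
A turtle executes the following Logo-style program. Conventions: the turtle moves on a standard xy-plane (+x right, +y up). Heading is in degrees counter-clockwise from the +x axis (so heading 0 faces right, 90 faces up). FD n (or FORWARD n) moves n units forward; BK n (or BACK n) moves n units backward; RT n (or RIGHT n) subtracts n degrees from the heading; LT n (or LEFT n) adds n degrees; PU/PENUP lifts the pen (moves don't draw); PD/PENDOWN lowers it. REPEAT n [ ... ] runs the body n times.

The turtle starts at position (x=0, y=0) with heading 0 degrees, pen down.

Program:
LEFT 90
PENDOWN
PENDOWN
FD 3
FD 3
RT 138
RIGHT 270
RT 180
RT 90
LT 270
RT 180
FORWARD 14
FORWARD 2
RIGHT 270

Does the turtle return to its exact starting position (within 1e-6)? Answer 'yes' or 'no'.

Answer: no

Derivation:
Executing turtle program step by step:
Start: pos=(0,0), heading=0, pen down
LT 90: heading 0 -> 90
PD: pen down
PD: pen down
FD 3: (0,0) -> (0,3) [heading=90, draw]
FD 3: (0,3) -> (0,6) [heading=90, draw]
RT 138: heading 90 -> 312
RT 270: heading 312 -> 42
RT 180: heading 42 -> 222
RT 90: heading 222 -> 132
LT 270: heading 132 -> 42
RT 180: heading 42 -> 222
FD 14: (0,6) -> (-10.404,-3.368) [heading=222, draw]
FD 2: (-10.404,-3.368) -> (-11.89,-4.706) [heading=222, draw]
RT 270: heading 222 -> 312
Final: pos=(-11.89,-4.706), heading=312, 4 segment(s) drawn

Start position: (0, 0)
Final position: (-11.89, -4.706)
Distance = 12.788; >= 1e-6 -> NOT closed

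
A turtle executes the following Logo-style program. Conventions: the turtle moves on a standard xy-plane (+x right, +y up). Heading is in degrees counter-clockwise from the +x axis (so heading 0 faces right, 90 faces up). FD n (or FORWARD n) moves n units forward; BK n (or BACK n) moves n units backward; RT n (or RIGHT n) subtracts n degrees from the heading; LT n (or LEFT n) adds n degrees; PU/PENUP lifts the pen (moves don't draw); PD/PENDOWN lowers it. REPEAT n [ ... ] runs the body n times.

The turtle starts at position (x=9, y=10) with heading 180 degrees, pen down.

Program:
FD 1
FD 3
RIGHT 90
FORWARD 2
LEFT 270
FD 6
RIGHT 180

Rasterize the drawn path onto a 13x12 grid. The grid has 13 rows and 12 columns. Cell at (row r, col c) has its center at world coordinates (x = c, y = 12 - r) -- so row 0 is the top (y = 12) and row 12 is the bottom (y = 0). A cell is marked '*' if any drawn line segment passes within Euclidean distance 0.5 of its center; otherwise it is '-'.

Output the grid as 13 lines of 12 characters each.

Answer: -----*******
-----*------
-----*****--
------------
------------
------------
------------
------------
------------
------------
------------
------------
------------

Derivation:
Segment 0: (9,10) -> (8,10)
Segment 1: (8,10) -> (5,10)
Segment 2: (5,10) -> (5,12)
Segment 3: (5,12) -> (11,12)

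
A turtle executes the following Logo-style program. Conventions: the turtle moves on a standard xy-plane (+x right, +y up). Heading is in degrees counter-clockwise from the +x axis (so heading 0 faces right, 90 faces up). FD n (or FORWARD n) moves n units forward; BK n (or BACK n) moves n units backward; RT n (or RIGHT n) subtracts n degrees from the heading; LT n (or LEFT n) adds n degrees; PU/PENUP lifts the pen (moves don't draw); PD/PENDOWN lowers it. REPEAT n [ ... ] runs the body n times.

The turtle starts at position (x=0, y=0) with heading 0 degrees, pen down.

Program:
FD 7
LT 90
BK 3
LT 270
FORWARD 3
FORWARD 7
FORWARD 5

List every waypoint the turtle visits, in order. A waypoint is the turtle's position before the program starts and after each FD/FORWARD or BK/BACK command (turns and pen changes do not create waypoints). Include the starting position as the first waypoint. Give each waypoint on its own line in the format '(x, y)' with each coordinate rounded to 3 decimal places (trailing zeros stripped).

Executing turtle program step by step:
Start: pos=(0,0), heading=0, pen down
FD 7: (0,0) -> (7,0) [heading=0, draw]
LT 90: heading 0 -> 90
BK 3: (7,0) -> (7,-3) [heading=90, draw]
LT 270: heading 90 -> 0
FD 3: (7,-3) -> (10,-3) [heading=0, draw]
FD 7: (10,-3) -> (17,-3) [heading=0, draw]
FD 5: (17,-3) -> (22,-3) [heading=0, draw]
Final: pos=(22,-3), heading=0, 5 segment(s) drawn
Waypoints (6 total):
(0, 0)
(7, 0)
(7, -3)
(10, -3)
(17, -3)
(22, -3)

Answer: (0, 0)
(7, 0)
(7, -3)
(10, -3)
(17, -3)
(22, -3)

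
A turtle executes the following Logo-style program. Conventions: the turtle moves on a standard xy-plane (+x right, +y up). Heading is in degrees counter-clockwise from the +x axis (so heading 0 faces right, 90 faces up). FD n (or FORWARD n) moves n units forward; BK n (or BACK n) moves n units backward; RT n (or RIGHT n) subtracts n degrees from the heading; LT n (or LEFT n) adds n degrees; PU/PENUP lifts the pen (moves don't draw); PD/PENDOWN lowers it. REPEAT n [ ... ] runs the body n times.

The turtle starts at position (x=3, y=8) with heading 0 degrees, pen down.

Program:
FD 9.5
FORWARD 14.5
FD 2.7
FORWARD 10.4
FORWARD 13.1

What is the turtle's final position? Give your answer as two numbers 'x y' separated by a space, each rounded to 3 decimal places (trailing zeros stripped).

Answer: 53.2 8

Derivation:
Executing turtle program step by step:
Start: pos=(3,8), heading=0, pen down
FD 9.5: (3,8) -> (12.5,8) [heading=0, draw]
FD 14.5: (12.5,8) -> (27,8) [heading=0, draw]
FD 2.7: (27,8) -> (29.7,8) [heading=0, draw]
FD 10.4: (29.7,8) -> (40.1,8) [heading=0, draw]
FD 13.1: (40.1,8) -> (53.2,8) [heading=0, draw]
Final: pos=(53.2,8), heading=0, 5 segment(s) drawn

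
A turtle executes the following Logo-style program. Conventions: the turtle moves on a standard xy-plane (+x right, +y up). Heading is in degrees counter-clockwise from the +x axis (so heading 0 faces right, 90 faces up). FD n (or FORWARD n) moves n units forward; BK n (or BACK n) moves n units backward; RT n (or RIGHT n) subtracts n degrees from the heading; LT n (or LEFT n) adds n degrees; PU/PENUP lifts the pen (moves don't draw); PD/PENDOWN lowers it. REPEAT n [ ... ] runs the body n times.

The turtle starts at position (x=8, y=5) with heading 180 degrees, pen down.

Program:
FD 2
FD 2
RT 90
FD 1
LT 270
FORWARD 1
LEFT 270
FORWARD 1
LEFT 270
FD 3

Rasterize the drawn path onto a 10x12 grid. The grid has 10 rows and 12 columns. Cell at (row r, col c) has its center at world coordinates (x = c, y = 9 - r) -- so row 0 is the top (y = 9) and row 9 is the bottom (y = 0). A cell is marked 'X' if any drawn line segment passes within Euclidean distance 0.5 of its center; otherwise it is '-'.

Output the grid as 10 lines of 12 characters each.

Segment 0: (8,5) -> (6,5)
Segment 1: (6,5) -> (4,5)
Segment 2: (4,5) -> (4,6)
Segment 3: (4,6) -> (5,6)
Segment 4: (5,6) -> (5,5)
Segment 5: (5,5) -> (2,5)

Answer: ------------
------------
------------
----XX------
--XXXXXXX---
------------
------------
------------
------------
------------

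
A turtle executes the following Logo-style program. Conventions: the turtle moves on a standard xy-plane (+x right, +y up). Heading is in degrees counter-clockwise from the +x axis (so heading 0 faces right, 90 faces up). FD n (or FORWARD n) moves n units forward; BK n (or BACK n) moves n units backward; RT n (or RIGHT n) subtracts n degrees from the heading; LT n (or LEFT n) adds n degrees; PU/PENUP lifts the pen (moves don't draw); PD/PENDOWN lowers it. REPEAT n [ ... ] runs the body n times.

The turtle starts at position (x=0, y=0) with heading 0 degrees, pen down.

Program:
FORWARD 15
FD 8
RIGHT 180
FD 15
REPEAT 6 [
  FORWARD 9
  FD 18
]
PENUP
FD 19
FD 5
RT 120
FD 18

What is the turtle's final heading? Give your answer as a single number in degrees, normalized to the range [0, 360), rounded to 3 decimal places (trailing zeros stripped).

Answer: 60

Derivation:
Executing turtle program step by step:
Start: pos=(0,0), heading=0, pen down
FD 15: (0,0) -> (15,0) [heading=0, draw]
FD 8: (15,0) -> (23,0) [heading=0, draw]
RT 180: heading 0 -> 180
FD 15: (23,0) -> (8,0) [heading=180, draw]
REPEAT 6 [
  -- iteration 1/6 --
  FD 9: (8,0) -> (-1,0) [heading=180, draw]
  FD 18: (-1,0) -> (-19,0) [heading=180, draw]
  -- iteration 2/6 --
  FD 9: (-19,0) -> (-28,0) [heading=180, draw]
  FD 18: (-28,0) -> (-46,0) [heading=180, draw]
  -- iteration 3/6 --
  FD 9: (-46,0) -> (-55,0) [heading=180, draw]
  FD 18: (-55,0) -> (-73,0) [heading=180, draw]
  -- iteration 4/6 --
  FD 9: (-73,0) -> (-82,0) [heading=180, draw]
  FD 18: (-82,0) -> (-100,0) [heading=180, draw]
  -- iteration 5/6 --
  FD 9: (-100,0) -> (-109,0) [heading=180, draw]
  FD 18: (-109,0) -> (-127,0) [heading=180, draw]
  -- iteration 6/6 --
  FD 9: (-127,0) -> (-136,0) [heading=180, draw]
  FD 18: (-136,0) -> (-154,0) [heading=180, draw]
]
PU: pen up
FD 19: (-154,0) -> (-173,0) [heading=180, move]
FD 5: (-173,0) -> (-178,0) [heading=180, move]
RT 120: heading 180 -> 60
FD 18: (-178,0) -> (-169,15.588) [heading=60, move]
Final: pos=(-169,15.588), heading=60, 15 segment(s) drawn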